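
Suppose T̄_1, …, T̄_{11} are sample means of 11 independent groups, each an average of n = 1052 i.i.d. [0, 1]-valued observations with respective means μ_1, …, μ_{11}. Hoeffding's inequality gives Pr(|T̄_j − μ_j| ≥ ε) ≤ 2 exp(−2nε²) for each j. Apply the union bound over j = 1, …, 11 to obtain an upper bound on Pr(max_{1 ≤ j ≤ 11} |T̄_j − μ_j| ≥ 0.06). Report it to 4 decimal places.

Per-experiment Hoeffding bound: 2·exp(−2·1052·0.06²) = 2·exp(−7.57440) = 0.0010269.
Union bound over 11 events: 11·0.0010269 = 0.01130.

0.0113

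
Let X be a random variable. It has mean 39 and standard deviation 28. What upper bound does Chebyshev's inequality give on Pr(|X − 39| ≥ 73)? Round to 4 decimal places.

0.1471

Chebyshev: Pr(|X − μ| ≥ t) ≤ Var(X)/t².
Var(X) = σ² = 28² = 784.
Bound = 784 / 5329 = 0.1471.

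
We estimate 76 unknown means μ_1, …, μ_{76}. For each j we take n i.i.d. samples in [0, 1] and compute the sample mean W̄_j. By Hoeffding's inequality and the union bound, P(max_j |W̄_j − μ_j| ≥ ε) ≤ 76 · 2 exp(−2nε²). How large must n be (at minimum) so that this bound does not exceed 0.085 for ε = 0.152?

Need 2·76·exp(−2nε²) ≤ 0.085, i.e. exp(−2nε²) ≤ 0.085/152.
So 2nε² ≥ ln(152/0.085) = 7.488985.
Hence n ≥ 7.488985/(2·0.152²) = 162.071.
The smallest integer n is 163.

163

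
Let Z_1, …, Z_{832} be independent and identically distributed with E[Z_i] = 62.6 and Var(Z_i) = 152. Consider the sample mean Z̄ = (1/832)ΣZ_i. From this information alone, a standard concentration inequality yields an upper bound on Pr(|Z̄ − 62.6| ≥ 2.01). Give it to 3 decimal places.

0.045

With mean and variance of each term known, Chebyshev's inequality bounds the deviation of the sum (or sample mean).
Var(Z̄) = Var(Z_i)/n = 152/832 = 0.18269.
Chebyshev: Pr(|Z̄ − 62.6| ≥ 2.01) ≤ Var(Z̄)/(2.01)² = 152/(832·2.01²) = 0.0452.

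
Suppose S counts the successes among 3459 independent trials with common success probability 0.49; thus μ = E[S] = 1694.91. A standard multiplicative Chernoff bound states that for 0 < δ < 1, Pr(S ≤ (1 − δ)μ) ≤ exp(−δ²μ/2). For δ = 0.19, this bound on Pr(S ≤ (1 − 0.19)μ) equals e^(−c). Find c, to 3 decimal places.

30.593

c = δ²μ/2 = 0.19²·1694.91/2 = 30.5931.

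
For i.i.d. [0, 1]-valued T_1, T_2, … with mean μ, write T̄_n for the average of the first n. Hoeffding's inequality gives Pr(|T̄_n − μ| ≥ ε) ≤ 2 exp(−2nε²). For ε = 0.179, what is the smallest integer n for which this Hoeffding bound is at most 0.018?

74

Require 2·exp(−2nε²) ≤ 0.018, i.e. 2nε² ≥ ln(2/0.018) = 4.710531.
So n ≥ 4.710531 / (2·0.179²) = 73.508.
The smallest integer n is 74.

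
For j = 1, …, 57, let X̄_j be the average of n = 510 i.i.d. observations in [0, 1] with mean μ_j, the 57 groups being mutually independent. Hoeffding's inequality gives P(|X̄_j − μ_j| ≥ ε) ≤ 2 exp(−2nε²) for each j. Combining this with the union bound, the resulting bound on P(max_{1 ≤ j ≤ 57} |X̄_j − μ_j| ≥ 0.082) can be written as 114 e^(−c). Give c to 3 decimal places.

Union bound over the 57 events: P(max_{1 ≤ j ≤ 57} |X̄_j − μ_j| ≥ 0.082) ≤ 57·2·exp(−2nε²) = 114 exp(−2·510·0.082²).
So c = 2·510·0.082² = 6.8585.

6.858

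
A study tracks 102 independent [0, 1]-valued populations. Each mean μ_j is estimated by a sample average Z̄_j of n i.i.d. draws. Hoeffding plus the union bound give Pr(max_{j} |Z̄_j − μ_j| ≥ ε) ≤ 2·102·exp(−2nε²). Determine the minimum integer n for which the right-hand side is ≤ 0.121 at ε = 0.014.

18955

Need 2·102·exp(−2nε²) ≤ 0.121, i.e. exp(−2nε²) ≤ 0.121/204.
So 2nε² ≥ ln(204/0.121) = 7.430085.
Hence n ≥ 7.430085/(2·0.014²) = 18954.298.
The smallest integer n is 18955.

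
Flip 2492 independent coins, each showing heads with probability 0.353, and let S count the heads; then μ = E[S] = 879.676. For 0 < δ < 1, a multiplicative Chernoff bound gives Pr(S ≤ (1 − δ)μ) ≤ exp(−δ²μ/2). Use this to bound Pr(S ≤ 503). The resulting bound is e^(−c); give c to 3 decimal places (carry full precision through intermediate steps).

Write 503 = (1 − δ)μ, so δ = 1 − 503/879.676 = 0.4281986…
Then the exponent is δ²μ/2 = (μ − 503)²/(2μ) = 80.646061.

80.646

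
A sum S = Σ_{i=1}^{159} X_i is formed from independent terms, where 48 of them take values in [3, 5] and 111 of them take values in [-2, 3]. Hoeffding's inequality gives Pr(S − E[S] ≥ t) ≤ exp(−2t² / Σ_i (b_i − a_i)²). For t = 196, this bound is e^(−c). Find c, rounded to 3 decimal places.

Σ(b_i − a_i)² = 48·2² + 111·5² = 2967.
c = 2t² / 2967 = 2·196² / 2967 = 25.8955.

25.896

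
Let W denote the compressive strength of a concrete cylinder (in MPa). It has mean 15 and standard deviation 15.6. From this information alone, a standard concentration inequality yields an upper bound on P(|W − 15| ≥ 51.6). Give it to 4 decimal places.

Mean and variance are known, so Chebyshev's inequality applies.
Chebyshev: P(|W − μ| ≥ t) ≤ Var(W)/t².
Var(W) = σ² = 15.6² = 243.36.
Bound = 243.36 / 2662.56 = 0.0914.

0.0914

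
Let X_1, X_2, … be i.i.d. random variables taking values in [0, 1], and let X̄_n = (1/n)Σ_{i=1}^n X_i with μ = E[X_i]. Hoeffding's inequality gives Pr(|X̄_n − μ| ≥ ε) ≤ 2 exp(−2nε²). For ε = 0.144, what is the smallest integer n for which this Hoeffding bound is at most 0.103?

72

Require 2·exp(−2nε²) ≤ 0.103, i.e. 2nε² ≥ ln(2/0.103) = 2.966173.
So n ≥ 2.966173 / (2·0.144²) = 71.522.
The smallest integer n is 72.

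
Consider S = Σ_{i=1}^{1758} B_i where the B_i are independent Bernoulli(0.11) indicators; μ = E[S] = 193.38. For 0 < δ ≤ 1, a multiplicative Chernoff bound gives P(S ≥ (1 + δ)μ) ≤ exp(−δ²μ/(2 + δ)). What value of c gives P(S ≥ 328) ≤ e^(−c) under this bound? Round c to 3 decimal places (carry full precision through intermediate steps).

34.759

Write 328 = (1 + δ)μ, so δ = 328/193.38 − 1 = 0.6961423…
Then the exponent is δ²μ/(2 + δ) = (328 − μ)² / (μ·(2 + δ)) = 34.758802.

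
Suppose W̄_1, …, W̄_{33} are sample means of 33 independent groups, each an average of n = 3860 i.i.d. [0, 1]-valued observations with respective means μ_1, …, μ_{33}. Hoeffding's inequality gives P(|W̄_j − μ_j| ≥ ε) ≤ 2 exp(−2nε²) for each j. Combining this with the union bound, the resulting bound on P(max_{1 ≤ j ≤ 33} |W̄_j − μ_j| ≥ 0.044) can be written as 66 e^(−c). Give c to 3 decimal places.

14.946

Union bound over the 33 events: P(max_{1 ≤ j ≤ 33} |W̄_j − μ_j| ≥ 0.044) ≤ 33·2·exp(−2nε²) = 66 exp(−2·3860·0.044²).
So c = 2·3860·0.044² = 14.9459.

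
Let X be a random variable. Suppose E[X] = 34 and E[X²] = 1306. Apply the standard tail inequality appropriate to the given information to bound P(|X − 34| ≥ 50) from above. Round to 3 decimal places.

0.060

The first two moments determine the variance, so Chebyshev's inequality is the sharpest standard bound available.
Var(X) = E[X²] − (E[X])² = 1306 − 1156 = 150.
Chebyshev's inequality: P(|X − μ| ≥ t) ≤ Var(X)/t² = 150/2500 = 0.0600.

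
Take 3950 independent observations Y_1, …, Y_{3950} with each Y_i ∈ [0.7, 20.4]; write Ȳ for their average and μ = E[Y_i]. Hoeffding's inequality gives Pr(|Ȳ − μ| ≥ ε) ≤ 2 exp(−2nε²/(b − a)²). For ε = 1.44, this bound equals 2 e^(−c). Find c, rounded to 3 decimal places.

42.210

c = 2nε²/(b − a)² = 2·3950·1.44² / 19.7² = 42.2104.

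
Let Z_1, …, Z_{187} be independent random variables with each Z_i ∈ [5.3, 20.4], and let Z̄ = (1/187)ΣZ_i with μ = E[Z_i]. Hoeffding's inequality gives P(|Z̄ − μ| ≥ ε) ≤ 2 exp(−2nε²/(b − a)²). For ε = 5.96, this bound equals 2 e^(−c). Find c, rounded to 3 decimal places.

58.265

c = 2nε²/(b − a)² = 2·187·5.96² / 15.1² = 58.2653.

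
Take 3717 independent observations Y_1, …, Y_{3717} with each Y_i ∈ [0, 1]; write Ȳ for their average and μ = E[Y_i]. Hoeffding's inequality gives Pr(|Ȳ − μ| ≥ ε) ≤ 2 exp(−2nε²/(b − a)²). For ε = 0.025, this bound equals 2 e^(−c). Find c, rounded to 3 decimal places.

c = 2nε²/(b − a)² = 2·3717·0.025² / 1² = 4.6463.

4.646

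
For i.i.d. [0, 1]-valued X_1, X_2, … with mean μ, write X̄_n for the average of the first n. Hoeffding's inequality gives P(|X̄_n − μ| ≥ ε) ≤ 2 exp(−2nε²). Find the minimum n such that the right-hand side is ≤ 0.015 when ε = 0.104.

Require 2·exp(−2nε²) ≤ 0.015, i.e. 2nε² ≥ ln(2/0.015) = 4.892852.
So n ≥ 4.892852 / (2·0.104²) = 226.186.
The smallest integer n is 227.

227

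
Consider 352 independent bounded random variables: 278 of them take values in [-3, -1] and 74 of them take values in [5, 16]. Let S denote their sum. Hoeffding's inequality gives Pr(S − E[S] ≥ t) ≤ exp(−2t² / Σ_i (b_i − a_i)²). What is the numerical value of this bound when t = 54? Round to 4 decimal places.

Σ(b_i − a_i)² = 278·2² + 74·11² = 10066.
Exponent = 2·54² / 10066 = 0.57938.
Bound = exp(−0.57938) = 0.56025.

0.5602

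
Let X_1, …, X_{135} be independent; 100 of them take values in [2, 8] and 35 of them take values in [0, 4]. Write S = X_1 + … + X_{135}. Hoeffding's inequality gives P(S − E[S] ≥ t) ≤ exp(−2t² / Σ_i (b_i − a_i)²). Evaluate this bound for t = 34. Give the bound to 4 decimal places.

Σ(b_i − a_i)² = 100·6² + 35·4² = 4160.
Exponent = 2·34² / 4160 = 0.55577.
Bound = exp(−0.55577) = 0.57363.

0.5736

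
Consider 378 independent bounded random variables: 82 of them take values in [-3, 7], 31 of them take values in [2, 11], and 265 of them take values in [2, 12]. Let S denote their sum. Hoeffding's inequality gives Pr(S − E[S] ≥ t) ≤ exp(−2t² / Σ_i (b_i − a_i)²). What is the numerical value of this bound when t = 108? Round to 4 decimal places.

Σ(b_i − a_i)² = 82·10² + 31·9² + 265·10² = 37211.
Exponent = 2·108² / 37211 = 0.62691.
Bound = exp(−0.62691) = 0.53424.

0.5342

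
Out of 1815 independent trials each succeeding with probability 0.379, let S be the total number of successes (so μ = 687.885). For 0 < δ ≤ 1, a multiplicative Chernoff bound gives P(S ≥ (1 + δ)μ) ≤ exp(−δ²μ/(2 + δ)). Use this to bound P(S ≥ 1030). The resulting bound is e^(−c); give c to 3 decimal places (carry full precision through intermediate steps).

68.132

Write 1030 = (1 + δ)μ, so δ = 1030/687.885 − 1 = 0.4973433…
Then the exponent is δ²μ/(2 + δ) = (1030 − μ)² / (μ·(2 + δ)) = 68.131844.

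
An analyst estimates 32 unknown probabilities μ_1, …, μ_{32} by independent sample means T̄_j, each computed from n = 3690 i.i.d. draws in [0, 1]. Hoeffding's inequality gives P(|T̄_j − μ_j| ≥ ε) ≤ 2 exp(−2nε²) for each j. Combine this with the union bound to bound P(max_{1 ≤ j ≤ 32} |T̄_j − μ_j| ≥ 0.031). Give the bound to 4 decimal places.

0.0532

Per-experiment Hoeffding bound: 2·exp(−2·3690·0.031²) = 2·exp(−7.09218) = 0.0016632.
Union bound over 32 events: 32·0.0016632 = 0.05322.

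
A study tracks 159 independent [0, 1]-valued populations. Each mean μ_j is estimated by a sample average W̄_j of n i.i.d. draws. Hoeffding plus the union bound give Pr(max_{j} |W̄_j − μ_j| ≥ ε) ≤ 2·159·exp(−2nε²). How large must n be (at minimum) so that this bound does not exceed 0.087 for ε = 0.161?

159

Need 2·159·exp(−2nε²) ≤ 0.087, i.e. exp(−2nε²) ≤ 0.087/318.
So 2nε² ≥ ln(318/0.087) = 8.203899.
Hence n ≥ 8.203899/(2·0.161²) = 158.248.
The smallest integer n is 159.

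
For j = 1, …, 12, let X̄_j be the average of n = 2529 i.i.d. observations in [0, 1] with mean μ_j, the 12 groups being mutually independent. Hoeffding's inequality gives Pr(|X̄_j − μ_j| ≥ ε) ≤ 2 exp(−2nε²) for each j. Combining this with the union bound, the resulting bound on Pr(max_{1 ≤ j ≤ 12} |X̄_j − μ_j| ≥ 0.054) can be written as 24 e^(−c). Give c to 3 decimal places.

Union bound over the 12 events: Pr(max_{1 ≤ j ≤ 12} |X̄_j − μ_j| ≥ 0.054) ≤ 12·2·exp(−2nε²) = 24 exp(−2·2529·0.054²).
So c = 2·2529·0.054² = 14.7491.

14.749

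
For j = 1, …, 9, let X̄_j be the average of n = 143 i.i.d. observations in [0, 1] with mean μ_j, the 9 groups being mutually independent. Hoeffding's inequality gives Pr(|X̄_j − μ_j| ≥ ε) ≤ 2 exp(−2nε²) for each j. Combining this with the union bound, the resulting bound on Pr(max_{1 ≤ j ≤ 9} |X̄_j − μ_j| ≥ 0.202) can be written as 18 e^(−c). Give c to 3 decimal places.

Union bound over the 9 events: Pr(max_{1 ≤ j ≤ 9} |X̄_j − μ_j| ≥ 0.202) ≤ 9·2·exp(−2nε²) = 18 exp(−2·143·0.202²).
So c = 2·143·0.202² = 11.6699.

11.670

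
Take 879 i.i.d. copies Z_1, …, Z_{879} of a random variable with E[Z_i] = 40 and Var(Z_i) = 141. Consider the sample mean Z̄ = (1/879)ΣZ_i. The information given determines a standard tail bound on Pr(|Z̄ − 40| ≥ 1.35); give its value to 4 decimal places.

0.0880

With mean and variance of each term known, Chebyshev's inequality bounds the deviation of the sum (or sample mean).
Var(Z̄) = Var(Z_i)/n = 141/879 = 0.16041.
Chebyshev: Pr(|Z̄ − 40| ≥ 1.35) ≤ Var(Z̄)/(1.35)² = 141/(879·1.35²) = 0.0880.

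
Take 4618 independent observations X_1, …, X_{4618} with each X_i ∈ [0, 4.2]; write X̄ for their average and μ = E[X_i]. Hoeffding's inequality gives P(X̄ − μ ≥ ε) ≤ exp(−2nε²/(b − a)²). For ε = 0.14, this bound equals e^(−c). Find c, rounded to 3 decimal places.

c = 2nε²/(b − a)² = 2·4618·0.14² / 4.2² = 10.2622.

10.262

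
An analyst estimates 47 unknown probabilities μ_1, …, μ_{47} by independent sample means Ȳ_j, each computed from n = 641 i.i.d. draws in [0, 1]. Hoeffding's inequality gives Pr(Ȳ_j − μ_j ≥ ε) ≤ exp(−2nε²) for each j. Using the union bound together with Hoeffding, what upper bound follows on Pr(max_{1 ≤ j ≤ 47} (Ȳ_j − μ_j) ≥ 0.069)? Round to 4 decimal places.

Per-experiment Hoeffding bound: exp(−2·641·0.069²) = exp(−6.10360) = 0.0022348.
Union bound over 47 events: 47·0.0022348 = 0.10504.

0.1050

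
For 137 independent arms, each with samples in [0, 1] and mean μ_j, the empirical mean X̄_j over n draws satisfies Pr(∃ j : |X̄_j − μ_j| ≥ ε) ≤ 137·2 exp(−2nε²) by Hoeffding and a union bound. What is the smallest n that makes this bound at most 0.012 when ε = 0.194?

134

Need 2·137·exp(−2nε²) ≤ 0.012, i.e. exp(−2nε²) ≤ 0.012/274.
So 2nε² ≥ ln(274/0.012) = 10.035977.
Hence n ≥ 10.035977/(2·0.194²) = 133.329.
The smallest integer n is 134.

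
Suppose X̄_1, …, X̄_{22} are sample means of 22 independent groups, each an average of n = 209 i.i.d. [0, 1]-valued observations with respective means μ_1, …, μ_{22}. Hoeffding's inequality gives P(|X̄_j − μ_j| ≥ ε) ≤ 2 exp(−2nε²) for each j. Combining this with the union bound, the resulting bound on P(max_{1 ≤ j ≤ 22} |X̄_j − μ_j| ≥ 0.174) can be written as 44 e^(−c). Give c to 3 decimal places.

Union bound over the 22 events: P(max_{1 ≤ j ≤ 22} |X̄_j − μ_j| ≥ 0.174) ≤ 22·2·exp(−2nε²) = 44 exp(−2·209·0.174²).
So c = 2·209·0.174² = 12.6554.

12.655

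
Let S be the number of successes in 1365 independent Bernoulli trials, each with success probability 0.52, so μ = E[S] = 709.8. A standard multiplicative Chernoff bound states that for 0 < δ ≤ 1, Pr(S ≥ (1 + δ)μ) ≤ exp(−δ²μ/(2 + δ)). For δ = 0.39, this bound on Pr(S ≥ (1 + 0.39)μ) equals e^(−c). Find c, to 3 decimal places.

c = δ²μ/(2 + δ) = 0.39²·709.8/(2 + 0.39) = 45.1718.

45.172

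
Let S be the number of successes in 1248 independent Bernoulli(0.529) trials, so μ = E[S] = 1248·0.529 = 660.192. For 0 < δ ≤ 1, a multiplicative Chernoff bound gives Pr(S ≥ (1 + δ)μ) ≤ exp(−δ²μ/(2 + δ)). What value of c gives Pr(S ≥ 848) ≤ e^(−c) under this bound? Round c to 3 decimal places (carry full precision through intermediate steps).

Write 848 = (1 + δ)μ, so δ = 848/660.192 − 1 = 0.2844748…
Then the exponent is δ²μ/(2 + δ) = (848 − μ)² / (μ·(2 + δ)) = 23.386840.

23.387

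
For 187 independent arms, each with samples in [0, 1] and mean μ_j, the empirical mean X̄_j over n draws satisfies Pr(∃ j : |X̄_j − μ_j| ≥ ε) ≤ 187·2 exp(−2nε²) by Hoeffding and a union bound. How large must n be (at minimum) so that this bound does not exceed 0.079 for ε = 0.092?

500

Need 2·187·exp(−2nε²) ≤ 0.079, i.e. exp(−2nε²) ≤ 0.079/374.
So 2nε² ≥ ln(374/0.079) = 8.462563.
Hence n ≥ 8.462563/(2·0.092²) = 499.915.
The smallest integer n is 500.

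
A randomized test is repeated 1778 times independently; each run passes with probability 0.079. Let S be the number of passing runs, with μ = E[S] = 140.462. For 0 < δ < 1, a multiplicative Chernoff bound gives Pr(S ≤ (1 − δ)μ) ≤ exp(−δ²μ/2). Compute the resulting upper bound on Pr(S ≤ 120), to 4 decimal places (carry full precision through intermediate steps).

Write 120 = (1 − δ)μ, so δ = 1 − 120/140.462 = 0.1456764…
Then the exponent is δ²μ/2 = (μ − 120)²/(2μ) = 1.490415.
Bound = exp(−1.490415) = 0.22528.

0.2253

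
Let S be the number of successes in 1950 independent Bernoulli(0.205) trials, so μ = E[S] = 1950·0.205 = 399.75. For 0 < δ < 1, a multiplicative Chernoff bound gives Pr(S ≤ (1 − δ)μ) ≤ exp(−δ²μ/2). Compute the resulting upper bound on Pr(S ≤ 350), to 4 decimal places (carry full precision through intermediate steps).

Write 350 = (1 − δ)μ, so δ = 1 − 350/399.75 = 0.1244528…
Then the exponent is δ²μ/2 = (μ − 350)²/(2μ) = 3.095763.
Bound = exp(−3.095763) = 0.04524.

0.0452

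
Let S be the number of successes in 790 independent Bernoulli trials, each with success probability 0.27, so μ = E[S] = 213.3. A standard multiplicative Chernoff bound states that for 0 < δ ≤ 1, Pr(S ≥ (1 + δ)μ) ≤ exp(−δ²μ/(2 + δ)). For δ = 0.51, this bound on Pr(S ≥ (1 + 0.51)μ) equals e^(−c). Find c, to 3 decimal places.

22.103

c = δ²μ/(2 + δ) = 0.51²·213.3/(2 + 0.51) = 22.1033.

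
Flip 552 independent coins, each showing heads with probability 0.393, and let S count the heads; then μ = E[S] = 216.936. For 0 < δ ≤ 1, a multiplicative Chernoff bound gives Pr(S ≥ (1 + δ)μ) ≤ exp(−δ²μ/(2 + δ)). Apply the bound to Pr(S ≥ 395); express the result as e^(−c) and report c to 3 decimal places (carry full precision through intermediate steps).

Write 395 = (1 + δ)μ, so δ = 395/216.936 − 1 = 0.8208135…
Then the exponent is δ²μ/(2 + δ) = (395 − μ)² / (μ·(2 + δ)) = 51.813896.

51.814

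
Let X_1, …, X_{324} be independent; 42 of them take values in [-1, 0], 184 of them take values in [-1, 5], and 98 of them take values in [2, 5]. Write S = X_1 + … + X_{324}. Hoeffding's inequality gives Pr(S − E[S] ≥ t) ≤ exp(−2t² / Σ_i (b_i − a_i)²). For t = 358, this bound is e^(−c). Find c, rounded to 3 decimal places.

33.960

Σ(b_i − a_i)² = 42·1² + 184·6² + 98·3² = 7548.
c = 2t² / 7548 = 2·358² / 7548 = 33.9597.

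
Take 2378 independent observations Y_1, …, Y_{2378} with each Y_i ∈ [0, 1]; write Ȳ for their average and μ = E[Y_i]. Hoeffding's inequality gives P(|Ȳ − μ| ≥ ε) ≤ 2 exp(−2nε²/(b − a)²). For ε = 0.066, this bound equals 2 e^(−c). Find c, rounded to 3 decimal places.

20.717

c = 2nε²/(b − a)² = 2·2378·0.066² / 1² = 20.7171.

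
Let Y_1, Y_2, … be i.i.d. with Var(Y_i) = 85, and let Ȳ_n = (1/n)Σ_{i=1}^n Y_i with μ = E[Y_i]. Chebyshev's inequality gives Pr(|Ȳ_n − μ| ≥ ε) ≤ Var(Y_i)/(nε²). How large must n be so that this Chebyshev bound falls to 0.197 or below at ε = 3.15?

44

Require 85/(n·3.15²) ≤ 0.197, i.e. n ≥ 85/(0.197·3.15²) = 43.484.
The smallest integer n is 44.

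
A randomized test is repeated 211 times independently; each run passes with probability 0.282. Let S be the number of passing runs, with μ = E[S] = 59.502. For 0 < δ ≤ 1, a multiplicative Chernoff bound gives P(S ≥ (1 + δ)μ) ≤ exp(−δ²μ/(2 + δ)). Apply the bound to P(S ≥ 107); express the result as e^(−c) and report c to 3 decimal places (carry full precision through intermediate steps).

13.550

Write 107 = (1 + δ)μ, so δ = 107/59.502 − 1 = 0.7982589…
Then the exponent is δ²μ/(2 + δ) = (107 − μ)² / (μ·(2 + δ)) = 13.549747.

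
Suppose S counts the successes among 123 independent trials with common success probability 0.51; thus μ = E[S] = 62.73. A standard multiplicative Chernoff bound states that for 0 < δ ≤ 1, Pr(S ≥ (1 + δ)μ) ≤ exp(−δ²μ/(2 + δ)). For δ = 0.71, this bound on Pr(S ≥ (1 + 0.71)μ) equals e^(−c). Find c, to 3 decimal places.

c = δ²μ/(2 + δ) = 0.71²·62.73/(2 + 0.71) = 11.6687.

11.669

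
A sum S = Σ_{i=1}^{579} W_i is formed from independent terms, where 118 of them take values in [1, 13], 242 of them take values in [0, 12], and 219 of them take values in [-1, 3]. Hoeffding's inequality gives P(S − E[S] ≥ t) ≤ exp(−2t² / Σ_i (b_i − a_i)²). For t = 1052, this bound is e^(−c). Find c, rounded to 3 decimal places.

39.994

Σ(b_i − a_i)² = 118·12² + 242·12² + 219·4² = 55344.
c = 2t² / 55344 = 2·1052² / 55344 = 39.9936.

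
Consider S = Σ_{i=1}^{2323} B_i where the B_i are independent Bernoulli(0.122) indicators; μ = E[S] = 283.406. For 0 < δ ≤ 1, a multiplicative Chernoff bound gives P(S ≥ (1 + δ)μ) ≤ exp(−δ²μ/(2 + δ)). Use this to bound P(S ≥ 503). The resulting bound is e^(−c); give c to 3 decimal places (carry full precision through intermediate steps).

61.319

Write 503 = (1 + δ)μ, so δ = 503/283.406 − 1 = 0.7748389…
Then the exponent is δ²μ/(2 + δ) = (503 − μ)² / (μ·(2 + δ)) = 61.318867.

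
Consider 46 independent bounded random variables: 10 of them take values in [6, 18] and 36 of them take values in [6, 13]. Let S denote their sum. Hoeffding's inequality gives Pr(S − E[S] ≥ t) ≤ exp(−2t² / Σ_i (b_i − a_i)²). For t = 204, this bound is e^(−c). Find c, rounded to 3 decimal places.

25.978

Σ(b_i − a_i)² = 10·12² + 36·7² = 3204.
c = 2t² / 3204 = 2·204² / 3204 = 25.9775.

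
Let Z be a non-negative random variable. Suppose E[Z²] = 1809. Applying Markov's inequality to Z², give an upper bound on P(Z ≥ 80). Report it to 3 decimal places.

Since Z ≥ 0, the event {Z ≥ 80} is the same as {Z² ≥ 6400}.
Markov's inequality applied to Z² gives P(Z² ≥ 6400) ≤ E[Z²]/6400 = 1809/6400 = 0.2827.

0.283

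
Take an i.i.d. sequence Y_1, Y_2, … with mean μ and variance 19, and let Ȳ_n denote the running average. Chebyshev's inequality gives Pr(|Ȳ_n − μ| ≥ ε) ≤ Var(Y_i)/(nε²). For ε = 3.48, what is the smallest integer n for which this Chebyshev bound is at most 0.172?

Require 19/(n·3.48²) ≤ 0.172, i.e. n ≥ 19/(0.172·3.48²) = 9.122.
The smallest integer n is 10.

10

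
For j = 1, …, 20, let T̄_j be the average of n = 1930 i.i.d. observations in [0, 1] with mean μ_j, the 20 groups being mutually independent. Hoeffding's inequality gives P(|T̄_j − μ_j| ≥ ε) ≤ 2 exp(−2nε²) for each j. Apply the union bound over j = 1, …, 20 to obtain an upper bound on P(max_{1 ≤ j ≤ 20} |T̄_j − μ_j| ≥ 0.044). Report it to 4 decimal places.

Per-experiment Hoeffding bound: 2·exp(−2·1930·0.044²) = 2·exp(−7.47296) = 0.0011365.
Union bound over 20 events: 20·0.0011365 = 0.02273.

0.0227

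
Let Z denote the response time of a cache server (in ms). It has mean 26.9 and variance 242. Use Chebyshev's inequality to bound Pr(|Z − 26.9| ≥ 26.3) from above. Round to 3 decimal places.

Chebyshev: Pr(|Z − μ| ≥ t) ≤ Var(Z)/t².
Bound = 242 / 691.69 = 0.3499.

0.350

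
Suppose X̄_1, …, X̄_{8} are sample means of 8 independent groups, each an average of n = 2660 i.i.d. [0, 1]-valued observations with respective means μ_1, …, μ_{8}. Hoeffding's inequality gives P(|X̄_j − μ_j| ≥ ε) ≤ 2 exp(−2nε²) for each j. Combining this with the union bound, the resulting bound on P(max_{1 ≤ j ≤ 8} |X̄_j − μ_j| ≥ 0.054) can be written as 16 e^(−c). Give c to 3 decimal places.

15.513

Union bound over the 8 events: P(max_{1 ≤ j ≤ 8} |X̄_j − μ_j| ≥ 0.054) ≤ 8·2·exp(−2nε²) = 16 exp(−2·2660·0.054²).
So c = 2·2660·0.054² = 15.5131.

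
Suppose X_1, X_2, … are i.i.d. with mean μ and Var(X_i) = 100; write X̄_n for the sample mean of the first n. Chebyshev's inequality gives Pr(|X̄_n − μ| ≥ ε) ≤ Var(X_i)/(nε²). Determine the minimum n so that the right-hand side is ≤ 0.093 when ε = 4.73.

Require 100/(n·4.73²) ≤ 0.093, i.e. n ≥ 100/(0.093·4.73²) = 48.061.
The smallest integer n is 49.

49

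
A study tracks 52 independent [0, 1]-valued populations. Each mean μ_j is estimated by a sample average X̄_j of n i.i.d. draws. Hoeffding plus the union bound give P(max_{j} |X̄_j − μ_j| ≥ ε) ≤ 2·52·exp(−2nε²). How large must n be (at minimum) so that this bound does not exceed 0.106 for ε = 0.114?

Need 2·52·exp(−2nε²) ≤ 0.106, i.e. exp(−2nε²) ≤ 0.106/104.
So 2nε² ≥ ln(104/0.106) = 6.888707.
Hence n ≥ 6.888707/(2·0.114²) = 265.032.
The smallest integer n is 266.

266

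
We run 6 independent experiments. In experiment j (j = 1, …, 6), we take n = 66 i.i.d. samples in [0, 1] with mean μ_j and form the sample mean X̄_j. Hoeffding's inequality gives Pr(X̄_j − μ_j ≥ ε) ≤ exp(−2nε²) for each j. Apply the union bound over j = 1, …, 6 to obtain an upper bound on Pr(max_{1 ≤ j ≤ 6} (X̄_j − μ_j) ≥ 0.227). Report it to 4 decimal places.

Per-experiment Hoeffding bound: exp(−2·66·0.227²) = exp(−6.80183) = 0.0011117.
Union bound over 6 events: 6·0.0011117 = 0.00667.

0.0067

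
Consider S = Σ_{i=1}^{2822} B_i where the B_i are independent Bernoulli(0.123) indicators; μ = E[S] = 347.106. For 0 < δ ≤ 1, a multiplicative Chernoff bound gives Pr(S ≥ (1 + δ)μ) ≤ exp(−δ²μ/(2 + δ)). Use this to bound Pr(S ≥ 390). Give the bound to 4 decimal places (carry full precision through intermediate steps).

Write 390 = (1 + δ)μ, so δ = 390/347.106 − 1 = 0.1235761…
Then the exponent is δ²μ/(2 + δ) = (390 − μ)² / (μ·(2 + δ)) = 2.496107.
Bound = exp(−2.496107) = 0.08241.

0.0824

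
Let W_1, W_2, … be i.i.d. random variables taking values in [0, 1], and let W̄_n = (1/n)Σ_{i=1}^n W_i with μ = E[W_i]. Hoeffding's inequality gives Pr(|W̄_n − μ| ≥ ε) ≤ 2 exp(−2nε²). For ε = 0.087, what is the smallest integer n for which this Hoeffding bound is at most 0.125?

Require 2·exp(−2nε²) ≤ 0.125, i.e. 2nε² ≥ ln(2/0.125) = 2.772589.
So n ≥ 2.772589 / (2·0.087²) = 183.154.
The smallest integer n is 184.

184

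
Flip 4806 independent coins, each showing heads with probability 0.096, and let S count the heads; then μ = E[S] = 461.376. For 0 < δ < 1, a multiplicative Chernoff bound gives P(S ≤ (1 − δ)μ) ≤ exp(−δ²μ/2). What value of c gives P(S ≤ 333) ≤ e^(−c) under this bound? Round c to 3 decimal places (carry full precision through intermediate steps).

Write 333 = (1 − δ)μ, so δ = 1 − 333/461.376 = 0.2782459…
Then the exponent is δ²μ/2 = (μ − 333)²/(2μ) = 17.860051.

17.860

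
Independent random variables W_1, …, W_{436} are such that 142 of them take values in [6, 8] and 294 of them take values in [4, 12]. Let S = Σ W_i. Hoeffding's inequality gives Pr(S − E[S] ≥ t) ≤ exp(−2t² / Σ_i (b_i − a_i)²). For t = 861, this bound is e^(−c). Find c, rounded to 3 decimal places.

76.488

Σ(b_i − a_i)² = 142·2² + 294·8² = 19384.
c = 2t² / 19384 = 2·861² / 19384 = 76.4879.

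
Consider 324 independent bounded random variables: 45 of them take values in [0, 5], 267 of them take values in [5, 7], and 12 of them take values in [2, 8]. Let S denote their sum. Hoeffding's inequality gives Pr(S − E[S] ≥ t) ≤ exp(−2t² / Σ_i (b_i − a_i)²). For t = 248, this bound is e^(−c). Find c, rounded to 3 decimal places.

Σ(b_i − a_i)² = 45·5² + 267·2² + 12·6² = 2625.
c = 2t² / 2625 = 2·248² / 2625 = 46.8602.

46.860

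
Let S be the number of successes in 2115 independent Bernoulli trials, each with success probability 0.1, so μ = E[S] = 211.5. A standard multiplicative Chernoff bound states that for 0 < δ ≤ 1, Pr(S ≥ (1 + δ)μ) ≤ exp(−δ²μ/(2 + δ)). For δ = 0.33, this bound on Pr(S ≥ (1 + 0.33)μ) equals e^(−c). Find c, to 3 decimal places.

c = δ²μ/(2 + δ) = 0.33²·211.5/(2 + 0.33) = 9.8851.

9.885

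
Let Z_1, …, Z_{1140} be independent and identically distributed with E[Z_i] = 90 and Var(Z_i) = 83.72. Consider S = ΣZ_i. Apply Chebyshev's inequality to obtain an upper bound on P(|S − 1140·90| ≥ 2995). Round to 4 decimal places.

Var(S) = n·Var(Z_i) = 1140·83.72 = 95440.8.
Chebyshev: P(|S − 1140·90| ≥ 2995) ≤ Var(S)/2995² = 95440.8/8970025 = 0.0106.

0.0106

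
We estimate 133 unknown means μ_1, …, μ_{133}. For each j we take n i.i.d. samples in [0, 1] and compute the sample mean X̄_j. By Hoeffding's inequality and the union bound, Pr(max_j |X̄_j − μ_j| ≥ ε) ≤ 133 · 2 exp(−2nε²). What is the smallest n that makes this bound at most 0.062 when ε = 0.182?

Need 2·133·exp(−2nε²) ≤ 0.062, i.e. exp(−2nε²) ≤ 0.062/266.
So 2nε² ≥ ln(266/0.062) = 8.364117.
Hence n ≥ 8.364117/(2·0.182²) = 126.255.
The smallest integer n is 127.

127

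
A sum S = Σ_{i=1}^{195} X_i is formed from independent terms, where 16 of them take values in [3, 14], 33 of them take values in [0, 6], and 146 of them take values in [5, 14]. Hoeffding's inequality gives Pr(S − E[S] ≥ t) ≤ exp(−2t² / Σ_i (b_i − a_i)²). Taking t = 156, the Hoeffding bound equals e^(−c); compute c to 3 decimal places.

3.256

Σ(b_i − a_i)² = 16·11² + 33·6² + 146·9² = 14950.
c = 2t² / 14950 = 2·156² / 14950 = 3.2557.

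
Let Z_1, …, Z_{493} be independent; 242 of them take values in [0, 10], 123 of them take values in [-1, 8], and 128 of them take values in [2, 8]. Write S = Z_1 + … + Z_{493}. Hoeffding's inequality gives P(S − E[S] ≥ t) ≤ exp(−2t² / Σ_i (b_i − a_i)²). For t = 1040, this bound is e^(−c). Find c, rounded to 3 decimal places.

55.794

Σ(b_i − a_i)² = 242·10² + 123·9² + 128·6² = 38771.
c = 2t² / 38771 = 2·1040² / 38771 = 55.7943.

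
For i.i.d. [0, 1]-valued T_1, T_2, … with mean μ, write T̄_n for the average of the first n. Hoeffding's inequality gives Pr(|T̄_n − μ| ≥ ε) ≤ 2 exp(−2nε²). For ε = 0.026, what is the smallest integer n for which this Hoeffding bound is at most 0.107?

Require 2·exp(−2nε²) ≤ 0.107, i.e. 2nε² ≥ ln(2/0.107) = 2.928074.
So n ≥ 2.928074 / (2·0.026²) = 2165.735.
The smallest integer n is 2166.

2166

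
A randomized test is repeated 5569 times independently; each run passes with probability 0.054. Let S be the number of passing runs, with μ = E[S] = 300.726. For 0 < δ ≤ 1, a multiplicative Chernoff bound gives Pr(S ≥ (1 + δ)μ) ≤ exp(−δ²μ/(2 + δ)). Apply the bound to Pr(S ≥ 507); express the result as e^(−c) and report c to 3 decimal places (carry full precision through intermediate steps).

52.677

Write 507 = (1 + δ)μ, so δ = 507/300.726 − 1 = 0.6859201…
Then the exponent is δ²μ/(2 + δ) = (507 − μ)² / (μ·(2 + δ)) = 52.677471.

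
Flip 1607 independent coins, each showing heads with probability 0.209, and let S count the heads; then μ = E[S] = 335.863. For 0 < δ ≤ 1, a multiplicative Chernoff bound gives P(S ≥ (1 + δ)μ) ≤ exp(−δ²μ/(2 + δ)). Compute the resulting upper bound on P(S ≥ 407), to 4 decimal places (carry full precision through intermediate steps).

0.0011

Write 407 = (1 + δ)μ, so δ = 407/335.863 − 1 = 0.2118036…
Then the exponent is δ²μ/(2 + δ) = (407 − μ)² / (μ·(2 + δ)) = 6.812121.
Bound = exp(−6.812121) = 0.00110.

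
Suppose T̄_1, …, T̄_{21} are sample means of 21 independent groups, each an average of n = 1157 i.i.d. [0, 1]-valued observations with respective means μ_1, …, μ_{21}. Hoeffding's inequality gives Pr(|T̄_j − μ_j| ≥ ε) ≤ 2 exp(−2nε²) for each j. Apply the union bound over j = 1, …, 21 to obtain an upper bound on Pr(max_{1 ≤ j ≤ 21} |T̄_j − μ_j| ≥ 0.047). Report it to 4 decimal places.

Per-experiment Hoeffding bound: 2·exp(−2·1157·0.047²) = 2·exp(−5.11163) = 0.012053.
Union bound over 21 events: 21·0.012053 = 0.25310.

0.2531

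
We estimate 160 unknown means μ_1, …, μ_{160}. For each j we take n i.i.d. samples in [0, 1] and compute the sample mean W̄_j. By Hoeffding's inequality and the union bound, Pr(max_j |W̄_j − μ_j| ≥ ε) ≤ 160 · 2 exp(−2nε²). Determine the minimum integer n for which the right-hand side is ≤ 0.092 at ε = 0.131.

238

Need 2·160·exp(−2nε²) ≤ 0.092, i.e. exp(−2nε²) ≤ 0.092/320.
So 2nε² ≥ ln(320/0.092) = 8.154288.
Hence n ≥ 8.154288/(2·0.131²) = 237.582.
The smallest integer n is 238.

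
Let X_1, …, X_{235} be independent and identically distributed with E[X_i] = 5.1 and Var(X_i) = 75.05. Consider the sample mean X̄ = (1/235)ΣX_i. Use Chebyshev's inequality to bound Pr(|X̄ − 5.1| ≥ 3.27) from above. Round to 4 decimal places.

Var(X̄) = Var(X_i)/n = 75.05/235 = 0.31936.
Chebyshev: Pr(|X̄ − 5.1| ≥ 3.27) ≤ Var(X̄)/(3.27)² = 75.05/(235·3.27²) = 0.0299.

0.0299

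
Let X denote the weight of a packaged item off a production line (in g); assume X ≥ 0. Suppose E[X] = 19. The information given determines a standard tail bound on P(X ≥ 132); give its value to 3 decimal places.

Only the mean of a non-negative variable is known, so Markov's inequality is the applicable tail bound.
Markov's inequality: for a non-negative random variable, P(X ≥ a) ≤ E[X]/a.
Here E[X] = 19 and a = 132, so the bound is 19/132 = 0.1439.

0.144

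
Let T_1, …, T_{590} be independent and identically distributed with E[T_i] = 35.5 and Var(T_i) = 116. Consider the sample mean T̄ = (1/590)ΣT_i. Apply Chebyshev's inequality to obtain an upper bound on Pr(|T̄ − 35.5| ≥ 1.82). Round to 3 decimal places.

0.059

Var(T̄) = Var(T_i)/n = 116/590 = 0.19661.
Chebyshev: Pr(|T̄ − 35.5| ≥ 1.82) ≤ Var(T̄)/(1.82)² = 116/(590·1.82²) = 0.0594.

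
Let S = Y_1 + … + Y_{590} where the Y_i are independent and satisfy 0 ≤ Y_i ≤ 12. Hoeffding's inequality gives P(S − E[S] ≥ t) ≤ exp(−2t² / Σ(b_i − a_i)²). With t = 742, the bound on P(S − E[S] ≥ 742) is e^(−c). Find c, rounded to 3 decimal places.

Σ(b_i − a_i)² = 590·(12)² = 84960.
c = 2t²/84960 = 2·742²/84960 = 12.9605.

12.961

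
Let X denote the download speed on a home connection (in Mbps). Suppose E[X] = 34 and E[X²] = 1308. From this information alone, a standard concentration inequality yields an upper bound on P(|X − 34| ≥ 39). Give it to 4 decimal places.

The first two moments determine the variance, so Chebyshev's inequality is the sharpest standard bound available.
Var(X) = E[X²] − (E[X])² = 1308 − 1156 = 152.
Chebyshev's inequality: P(|X − μ| ≥ t) ≤ Var(X)/t² = 152/1521 = 0.0999.

0.0999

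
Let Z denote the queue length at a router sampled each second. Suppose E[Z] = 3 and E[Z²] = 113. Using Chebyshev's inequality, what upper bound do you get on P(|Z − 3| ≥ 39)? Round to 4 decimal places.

Var(Z) = E[Z²] − (E[Z])² = 113 − 9 = 104.
Chebyshev's inequality: P(|Z − μ| ≥ t) ≤ Var(Z)/t² = 104/1521 = 0.0684.

0.0684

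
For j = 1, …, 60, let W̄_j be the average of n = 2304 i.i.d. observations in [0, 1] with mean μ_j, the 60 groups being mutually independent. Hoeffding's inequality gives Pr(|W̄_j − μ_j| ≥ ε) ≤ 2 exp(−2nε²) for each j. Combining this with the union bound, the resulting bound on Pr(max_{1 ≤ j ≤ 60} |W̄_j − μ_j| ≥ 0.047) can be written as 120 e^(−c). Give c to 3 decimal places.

10.179

Union bound over the 60 events: Pr(max_{1 ≤ j ≤ 60} |W̄_j − μ_j| ≥ 0.047) ≤ 60·2·exp(−2nε²) = 120 exp(−2·2304·0.047²).
So c = 2·2304·0.047² = 10.1791.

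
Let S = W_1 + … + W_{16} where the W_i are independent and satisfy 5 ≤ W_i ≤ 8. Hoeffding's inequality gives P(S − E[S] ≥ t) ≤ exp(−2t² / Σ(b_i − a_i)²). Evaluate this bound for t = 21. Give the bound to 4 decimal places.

0.0022

Σ(b_i − a_i)² = 16·(3)² = 144.
Exponent = 2·21²/144 = 6.1250.
Bound = exp(−6.1250) = 0.00219.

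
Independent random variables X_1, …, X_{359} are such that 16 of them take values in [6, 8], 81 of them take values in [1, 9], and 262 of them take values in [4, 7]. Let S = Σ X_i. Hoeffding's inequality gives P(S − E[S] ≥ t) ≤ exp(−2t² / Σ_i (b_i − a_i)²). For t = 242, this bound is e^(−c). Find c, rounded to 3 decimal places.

Σ(b_i − a_i)² = 16·2² + 81·8² + 262·3² = 7606.
c = 2t² / 7606 = 2·242² / 7606 = 15.3994.

15.399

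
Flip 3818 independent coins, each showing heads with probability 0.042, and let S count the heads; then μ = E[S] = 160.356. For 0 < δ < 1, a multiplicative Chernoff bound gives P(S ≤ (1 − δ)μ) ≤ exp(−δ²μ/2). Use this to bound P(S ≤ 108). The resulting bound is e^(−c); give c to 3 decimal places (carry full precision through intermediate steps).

8.547

Write 108 = (1 − δ)μ, so δ = 1 − 108/160.356 = 0.3264985…
Then the exponent is δ²μ/2 = (μ − 108)²/(2μ) = 8.547079.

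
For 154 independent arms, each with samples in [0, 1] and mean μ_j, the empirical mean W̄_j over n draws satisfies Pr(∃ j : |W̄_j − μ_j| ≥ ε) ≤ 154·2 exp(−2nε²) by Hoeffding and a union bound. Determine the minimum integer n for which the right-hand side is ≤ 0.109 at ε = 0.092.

470

Need 2·154·exp(−2nε²) ≤ 0.109, i.e. exp(−2nε²) ≤ 0.109/308.
So 2nε² ≥ ln(308/0.109) = 7.946507.
Hence n ≥ 7.946507/(2·0.092²) = 469.430.
The smallest integer n is 470.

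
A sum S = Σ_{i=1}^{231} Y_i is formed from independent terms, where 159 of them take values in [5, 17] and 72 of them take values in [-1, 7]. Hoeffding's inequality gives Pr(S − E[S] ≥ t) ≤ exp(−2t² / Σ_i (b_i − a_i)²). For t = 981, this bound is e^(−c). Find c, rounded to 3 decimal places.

69.980

Σ(b_i − a_i)² = 159·12² + 72·8² = 27504.
c = 2t² / 27504 = 2·981² / 27504 = 69.9797.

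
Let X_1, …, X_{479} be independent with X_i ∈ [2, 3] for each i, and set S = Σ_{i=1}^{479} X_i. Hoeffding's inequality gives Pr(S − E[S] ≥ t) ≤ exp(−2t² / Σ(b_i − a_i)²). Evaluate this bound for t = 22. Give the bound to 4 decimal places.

0.1325

Σ(b_i − a_i)² = 479·(1)² = 479.
Exponent = 2·22²/479 = 2.0209.
Bound = exp(−2.0209) = 0.13254.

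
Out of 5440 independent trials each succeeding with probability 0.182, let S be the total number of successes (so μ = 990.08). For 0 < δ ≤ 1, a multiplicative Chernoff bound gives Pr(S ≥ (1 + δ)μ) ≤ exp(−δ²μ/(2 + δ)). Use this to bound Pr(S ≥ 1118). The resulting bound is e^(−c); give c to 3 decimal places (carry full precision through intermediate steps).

Write 1118 = (1 + δ)μ, so δ = 1118/990.08 − 1 = 0.1292017…
Then the exponent is δ²μ/(2 + δ) = (1118 − μ)² / (μ·(2 + δ)) = 7.762289.

7.762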